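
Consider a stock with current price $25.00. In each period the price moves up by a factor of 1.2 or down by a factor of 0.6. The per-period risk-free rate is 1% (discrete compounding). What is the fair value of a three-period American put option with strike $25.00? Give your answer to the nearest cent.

Risk-neutral probability p = (1 + 0.01 − 0.6)/(1.2 − 0.6) = 0.4100/0.6000 = 0.6833
Terminal stock prices: S_uuu = 43.2, S_uud = 21.6, S_udd = 10.8, S_ddd = 5.4
Terminal payoffs (K − S): max(-18.2, 0) = 0, max(3.4, 0) = 3.4, max(14.2, 0) = 14.2, max(19.6, 0) = 19.6
Node uu (S = 36): continuation = 1/1.01·[0.6833·0.0000 + 0.3167·3.4000] = 1.0660; exercise value = 0.0000 ≤ continuation, so V_uu = 1.0660
Node ud (S = 18): continuation = 1/1.01·[0.6833·3.4000 + 0.3167·14.2000] = 6.7525; exercise value = 7.0000 > continuation, so V_ud = 7.0000 (exercise)
Node dd (S = 9): continuation = 1/1.01·[0.6833·14.2000 + 0.3167·19.6000] = 15.7525; exercise value = 16.0000 > continuation, so V_dd = 16.0000 (exercise)
Node u (S = 30): continuation = 1/1.01·[0.6833·1.0660 + 0.3167·7.0000] = 2.9159; exercise value = 0.0000 ≤ continuation, so V_u = 2.9159
Node d (S = 15): continuation = 1/1.01·[0.6833·7.0000 + 0.3167·16.0000] = 9.7525; exercise value = 10.0000 > continuation, so V_d = 10.0000 (exercise)
Node 0 (S = 25): continuation = 1/1.01·[0.6833·2.9159 + 0.3167·10.0000] = 5.1081; exercise value = 0.0000 ≤ continuation, so V_0 = 5.1081

$5.11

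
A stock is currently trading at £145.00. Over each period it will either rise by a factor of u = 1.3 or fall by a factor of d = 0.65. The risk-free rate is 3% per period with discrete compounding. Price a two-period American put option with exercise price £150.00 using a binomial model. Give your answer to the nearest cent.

Risk-neutral probability p = (1 + 0.03 − 0.65)/(1.3 − 0.65) = 0.3800/0.6500 = 0.5846
Terminal stock prices: S_uu = 245.1, S_ud = 122.5, S_dd = 61.26
Terminal payoffs (K − S): max(-95.05, 0) = 0, max(27.47, 0) = 27.47, max(88.74, 0) = 88.74
Node u (S = 188.5): continuation = 1/1.03·[0.5846·0.0000 + 0.4154·27.4750] = 11.0803; exercise value = 0.0000 ≤ continuation, so V_u = 11.0803
Node d (S = 94.25): continuation = 1/1.03·[0.5846·27.4750 + 0.4154·88.7375] = 51.3811; exercise value = 55.7500 > continuation, so V_d = 55.7500 (exercise)
Node 0 (S = 145): continuation = 1/1.03·[0.5846·11.0803 + 0.4154·55.7500] = 28.7722; exercise value = 5.0000 ≤ continuation, so V_0 = 28.7722

£28.77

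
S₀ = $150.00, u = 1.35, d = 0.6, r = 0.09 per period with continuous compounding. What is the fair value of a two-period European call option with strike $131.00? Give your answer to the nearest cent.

$51.63

Risk-neutral probability p = (e^0.09 − 0.6)/(1.35 − 0.6) = 0.4942/0.7500 = 0.6589
Terminal stock prices: S_uu = 273.4, S_ud = 121.5, S_dd = 54
Terminal payoffs (S − K): max(142.4, 0) = 142.4, max(-9.5, 0) = 0, max(-77, 0) = 0
Node u (S = 202.5): V_u = e^(−0.09)·[0.6589·142.3750 + 0.3411·0.0000] = 85.7366
Node d (S = 90): V_d = e^(−0.09)·[0.6589·0.0000 + 0.3411·0.0000] = 0.0000
Node 0 (S = 150): V_0 = e^(−0.09)·[0.6589·85.7366 + 0.3411·0.0000] = 51.6296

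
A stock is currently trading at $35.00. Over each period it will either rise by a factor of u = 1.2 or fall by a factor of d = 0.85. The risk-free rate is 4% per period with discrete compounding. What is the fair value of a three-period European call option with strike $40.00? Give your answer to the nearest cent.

Risk-neutral probability p = (1 + 0.04 − 0.85)/(1.2 − 0.85) = 0.1900/0.3500 = 0.5429
Terminal stock prices: S_uuu = 60.48, S_uud = 42.84, S_udd = 30.34, S_ddd = 21.49
Terminal payoffs (S − K): max(20.48, 0) = 20.48, max(2.84, 0) = 2.84, max(-9.655, 0) = 0, max(-18.51, 0) = 0
Node uu (S = 50.4): V_uu = 1/1.04·[0.5429·20.4800 + 0.4571·2.8400] = 11.9385
Node ud (S = 35.7): V_ud = 1/1.04·[0.5429·2.8400 + 0.4571·0.0000] = 1.4824
Node dd (S = 25.29): V_dd = 1/1.04·[0.5429·0.0000 + 0.4571·0.0000] = 0.0000
Node u (S = 42): V_u = 1/1.04·[0.5429·11.9385 + 0.4571·1.4824] = 6.8832
Node d (S = 29.75): V_d = 1/1.04·[0.5429·1.4824 + 0.4571·0.0000] = 0.7738
Node 0 (S = 35): V_0 = 1/1.04·[0.5429·6.8832 + 0.4571·0.7738] = 3.9330

$3.93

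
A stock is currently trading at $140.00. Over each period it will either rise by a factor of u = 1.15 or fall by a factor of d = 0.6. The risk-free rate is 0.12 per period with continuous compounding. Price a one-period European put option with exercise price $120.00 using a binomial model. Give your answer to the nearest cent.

$1.31

Risk-neutral probability p = (e^0.12 − 0.6)/(1.15 − 0.6) = 0.5275/0.5500 = 0.9591
Terminal stock prices: S_u = 161, S_d = 84
Terminal payoffs (K − S): max(-41, 0) = 0, max(36, 0) = 36
Node 0 (S = 140): V_0 = e^(−0.12)·[0.9591·0.0000 + 0.0409·36.0000] = 1.3064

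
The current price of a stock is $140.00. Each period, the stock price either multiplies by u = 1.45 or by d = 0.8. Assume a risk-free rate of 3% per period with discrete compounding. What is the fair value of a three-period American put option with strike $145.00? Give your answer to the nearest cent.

Risk-neutral probability p = (1 + 0.03 − 0.8)/(1.45 − 0.8) = 0.2300/0.6500 = 0.3538
Terminal stock prices: S_uuu = 426.8, S_uud = 235.5, S_udd = 129.9, S_ddd = 71.68
Terminal payoffs (K − S): max(-281.8, 0) = 0, max(-90.48, 0) = 0, max(15.08, 0) = 15.08, max(73.32, 0) = 73.32
Node uu (S = 294.4): continuation = 1/1.03·[0.3538·0.0000 + 0.6462·0.0000] = 0.0000; exercise value = 0.0000 ≤ continuation, so V_uu = 0.0000
Node ud (S = 162.4): continuation = 1/1.03·[0.3538·0.0000 + 0.6462·15.0800] = 9.4602; exercise value = 0.0000 ≤ continuation, so V_ud = 9.4602
Node dd (S = 89.6): continuation = 1/1.03·[0.3538·15.0800 + 0.6462·73.3200] = 51.1767; exercise value = 55.4000 > continuation, so V_dd = 55.4000 (exercise)
Node u (S = 203): continuation = 1/1.03·[0.3538·0.0000 + 0.6462·9.4602] = 5.9347; exercise value = 0.0000 ≤ continuation, so V_u = 5.9347
Node d (S = 112): continuation = 1/1.03·[0.3538·9.4602 + 0.6462·55.4000] = 38.0042; exercise value = 33.0000 ≤ continuation, so V_d = 38.0042
Node 0 (S = 140): continuation = 1/1.03·[0.3538·5.9347 + 0.6462·38.0042] = 25.8802; exercise value = 5.0000 ≤ continuation, so V_0 = 25.8802

$25.88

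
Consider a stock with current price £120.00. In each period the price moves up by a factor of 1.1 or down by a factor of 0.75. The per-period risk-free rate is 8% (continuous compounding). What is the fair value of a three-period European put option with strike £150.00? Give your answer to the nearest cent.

£4.60

Risk-neutral probability p = (e^0.08 − 0.75)/(1.1 − 0.75) = 0.3333/0.3500 = 0.9522
Terminal stock prices: S_uuu = 159.7, S_uud = 108.9, S_udd = 74.25, S_ddd = 50.62
Terminal payoffs (K − S): max(-9.72, 0) = 0, max(41.1, 0) = 41.1, max(75.75, 0) = 75.75, max(99.38, 0) = 99.38
Node uu (S = 145.2): V_uu = e^(−0.08)·[0.9522·0.0000 + 0.0478·41.1000] = 1.8117
Node ud (S = 99): V_ud = e^(−0.08)·[0.9522·41.1000 + 0.0478·75.7500] = 39.4675
Node dd (S = 67.5): V_dd = e^(−0.08)·[0.9522·75.7500 + 0.0478·99.3750] = 70.9675
Node u (S = 132): V_u = e^(−0.08)·[0.9522·1.8117 + 0.0478·39.4675] = 3.3323
Node d (S = 90): V_d = e^(−0.08)·[0.9522·39.4675 + 0.0478·70.9675] = 37.8216
Node 0 (S = 120): V_0 = e^(−0.08)·[0.9522·3.3323 + 0.0478·37.8216] = 4.5964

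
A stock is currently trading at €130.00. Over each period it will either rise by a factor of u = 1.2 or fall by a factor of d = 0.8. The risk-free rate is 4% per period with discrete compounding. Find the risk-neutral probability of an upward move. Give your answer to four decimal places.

p = 0.6000

Risk-neutral probability p = (1 + 0.04 − 0.8)/(1.2 − 0.8) = 0.2400/0.4000 = 0.6000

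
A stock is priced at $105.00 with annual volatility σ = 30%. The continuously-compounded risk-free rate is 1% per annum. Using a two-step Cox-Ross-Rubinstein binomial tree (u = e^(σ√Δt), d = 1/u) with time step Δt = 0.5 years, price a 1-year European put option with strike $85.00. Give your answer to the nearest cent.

$4.73

CRR parameters: u = e^(σ√Δt) = e^(0.3·√0.5) = 1.2363, d = 1/u = 0.8089
Per-period rate: rΔt = 0.01·0.5 = 0.005, so R = e^0.005 = 1.0050
Risk-neutral probability p = (e^0.005 − 0.8089)/(1.2363 − 0.8089) = 0.1962/0.4275 = 0.4589
Terminal stock prices: S_uu = 160.5, S_ud = 105, S_dd = 68.7
Terminal payoffs (K − S): max(-75.49, 0) = 0, max(-20, 0) = 0, max(16.3, 0) = 16.3
Node u (S = 129.8): V_u = e^(−0.005)·[0.4589·0.0000 + 0.5411·0.0000] = 0.0000
Node d (S = 84.93): V_d = e^(−0.005)·[0.4589·0.0000 + 0.5411·16.3036] = 8.7780
Node 0 (S = 105): V_0 = e^(−0.005)·[0.4589·0.0000 + 0.5411·8.7780] = 4.7262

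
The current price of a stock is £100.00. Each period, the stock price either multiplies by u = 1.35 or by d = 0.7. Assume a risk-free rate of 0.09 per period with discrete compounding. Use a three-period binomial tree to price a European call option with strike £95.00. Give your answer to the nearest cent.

Risk-neutral probability p = (1 + 0.09 − 0.7)/(1.35 − 0.7) = 0.3900/0.6500 = 0.6000
Terminal stock prices: S_uuu = 246, S_uud = 127.6, S_udd = 66.15, S_ddd = 34.3
Terminal payoffs (S − K): max(151, 0) = 151, max(32.58, 0) = 32.58, max(-28.85, 0) = 0, max(-60.7, 0) = 0
Node uu (S = 182.3): V_uu = 1/1.09·[0.6000·151.0375 + 0.4000·32.5750] = 95.0940
Node ud (S = 94.5): V_ud = 1/1.09·[0.6000·32.5750 + 0.4000·0.0000] = 17.9312
Node dd (S = 49): V_dd = 1/1.09·[0.6000·0.0000 + 0.4000·0.0000] = 0.0000
Node u (S = 135): V_u = 1/1.09·[0.6000·95.0940 + 0.4000·17.9312] = 58.9256
Node d (S = 70): V_d = 1/1.09·[0.6000·17.9312 + 0.4000·0.0000] = 9.8704
Node 0 (S = 100): V_0 = 1/1.09·[0.6000·58.9256 + 0.4000·9.8704] = 36.0583

£36.06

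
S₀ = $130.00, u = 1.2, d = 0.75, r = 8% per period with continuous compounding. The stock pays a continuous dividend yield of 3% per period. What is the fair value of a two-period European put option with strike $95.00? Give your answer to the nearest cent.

$2.04

Per-period risk-free factor R = e^0.08 = 1.0833; dividend-adjusted growth = e^(0.08−0.03) = 1.0513.
Risk-neutral probability p = (1.0513 − 0.75)/(1.2 − 0.75) = 0.3013/0.4500 = 0.6695
Terminal stock prices: S_uu = 187.2, S_ud = 117, S_dd = 73.12
Terminal payoffs (K − S): max(-92.2, 0) = 0, max(-22, 0) = 0, max(21.88, 0) = 21.88
Node u (S = 156): V_u = e^(−0.08)·[0.6695·0.0000 + 0.3305·0.0000] = 0.0000
Node d (S = 97.5): V_d = e^(−0.08)·[0.6695·0.0000 + 0.3305·21.8750] = 6.6740
Node 0 (S = 130): V_0 = e^(−0.08)·[0.6695·0.0000 + 0.3305·6.6740] = 2.0362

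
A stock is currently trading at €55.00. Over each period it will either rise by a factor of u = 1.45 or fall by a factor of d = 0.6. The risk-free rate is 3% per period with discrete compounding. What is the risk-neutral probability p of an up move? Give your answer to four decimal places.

p = 0.5059

Risk-neutral probability p = (1 + 0.03 − 0.6)/(1.45 − 0.6) = 0.4300/0.8500 = 0.5059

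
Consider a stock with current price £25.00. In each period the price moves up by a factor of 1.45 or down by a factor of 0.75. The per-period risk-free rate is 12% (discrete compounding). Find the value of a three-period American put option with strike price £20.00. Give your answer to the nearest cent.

£1.05

Risk-neutral probability p = (1 + 0.12 − 0.75)/(1.45 − 0.75) = 0.3700/0.7000 = 0.5286
Terminal stock prices: S_uuu = 76.22, S_uud = 39.42, S_udd = 20.39, S_ddd = 10.55
Terminal payoffs (K − S): max(-56.22, 0) = 0, max(-19.42, 0) = 0, max(-0.3906, 0) = 0, max(9.453, 0) = 9.453
Node uu (S = 52.56): continuation = 1/1.12·[0.5286·0.0000 + 0.4714·0.0000] = 0.0000; exercise value = 0.0000 ≤ continuation, so V_uu = 0.0000
Node ud (S = 27.19): continuation = 1/1.12·[0.5286·0.0000 + 0.4714·0.0000] = 0.0000; exercise value = 0.0000 ≤ continuation, so V_ud = 0.0000
Node dd (S = 14.06): continuation = 1/1.12·[0.5286·0.0000 + 0.4714·9.4531] = 3.9790; exercise value = 5.9375 > continuation, so V_dd = 5.9375 (exercise)
Node u (S = 36.25): continuation = 1/1.12·[0.5286·0.0000 + 0.4714·0.0000] = 0.0000; exercise value = 0.0000 ≤ continuation, so V_u = 0.0000
Node d (S = 18.75): continuation = 1/1.12·[0.5286·0.0000 + 0.4714·5.9375] = 2.4992; exercise value = 1.2500 ≤ continuation, so V_d = 2.4992
Node 0 (S = 25): continuation = 1/1.12·[0.5286·0.0000 + 0.4714·2.4992] = 1.0520; exercise value = 0.0000 ≤ continuation, so V_0 = 1.0520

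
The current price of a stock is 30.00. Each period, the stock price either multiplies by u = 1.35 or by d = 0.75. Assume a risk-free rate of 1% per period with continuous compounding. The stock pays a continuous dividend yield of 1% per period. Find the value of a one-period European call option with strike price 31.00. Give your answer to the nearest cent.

3.92

Per-period risk-free factor R = e^0.01 = 1.0101; dividend-adjusted growth = e^(0.01−0.01) = 1.0000.
Risk-neutral probability p = (1.0000 − 0.75)/(1.35 − 0.75) = 0.2500/0.6000 = 0.4167
Terminal stock prices: S_u = 40.5, S_d = 22.5
Terminal payoffs (S − K): max(9.5, 0) = 9.5, max(-8.5, 0) = 0
Node 0 (S = 30): V_0 = e^(−0.01)·[0.4167·9.5000 + 0.5833·0.0000] = 3.9189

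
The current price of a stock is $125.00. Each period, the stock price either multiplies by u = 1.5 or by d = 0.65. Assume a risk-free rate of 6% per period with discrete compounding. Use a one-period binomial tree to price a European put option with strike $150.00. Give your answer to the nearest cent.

$33.57

Risk-neutral probability p = (1 + 0.06 − 0.65)/(1.5 − 0.65) = 0.4100/0.8500 = 0.4824
Terminal stock prices: S_u = 187.5, S_d = 81.25
Terminal payoffs (K − S): max(-37.5, 0) = 0, max(68.75, 0) = 68.75
Node 0 (S = 125): V_0 = 1/1.06·[0.4824·0.0000 + 0.5176·68.7500] = 33.5738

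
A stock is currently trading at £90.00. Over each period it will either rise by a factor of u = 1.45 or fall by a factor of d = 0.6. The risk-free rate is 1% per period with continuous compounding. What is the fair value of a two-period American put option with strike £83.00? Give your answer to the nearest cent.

Risk-neutral probability p = (e^0.01 − 0.6)/(1.45 − 0.6) = 0.4101/0.8500 = 0.4824
Terminal stock prices: S_uu = 189.2, S_ud = 78.3, S_dd = 32.4
Terminal payoffs (K − S): max(-106.2, 0) = 0, max(4.7, 0) = 4.7, max(50.6, 0) = 50.6
Node u (S = 130.5): continuation = e^(−0.01)·[0.4824·0.0000 + 0.5176·4.7000] = 2.4085; exercise value = 0.0000 ≤ continuation, so V_u = 2.4085
Node d (S = 54): continuation = e^(−0.01)·[0.4824·4.7000 + 0.5176·50.6000] = 28.1741; exercise value = 29.0000 > continuation, so V_d = 29.0000 (exercise)
Node 0 (S = 90): continuation = e^(−0.01)·[0.4824·2.4085 + 0.5176·29.0000] = 16.0110; exercise value = 0.0000 ≤ continuation, so V_0 = 16.0110

£16.01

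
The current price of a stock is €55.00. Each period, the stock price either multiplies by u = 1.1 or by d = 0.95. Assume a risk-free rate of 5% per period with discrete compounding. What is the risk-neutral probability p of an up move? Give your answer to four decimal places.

Risk-neutral probability p = (1 + 0.05 − 0.95)/(1.1 − 0.95) = 0.1000/0.1500 = 0.6667

p = 0.6667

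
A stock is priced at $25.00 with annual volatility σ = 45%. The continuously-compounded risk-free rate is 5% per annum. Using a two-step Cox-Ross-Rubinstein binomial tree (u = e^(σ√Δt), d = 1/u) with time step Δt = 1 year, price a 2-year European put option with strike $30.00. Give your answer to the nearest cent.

$7.77

CRR parameters: u = e^(σ√Δt) = e^(0.45·√1) = 1.5683, d = 1/u = 0.6376
Per-period rate: rΔt = 0.05·1 = 0.05, so R = e^0.05 = 1.0513
Risk-neutral probability p = (e^0.05 − 0.6376)/(1.5683 − 0.6376) = 0.4136/0.9307 = 0.4445
Terminal stock prices: S_uu = 61.49, S_ud = 25, S_dd = 10.16
Terminal payoffs (K − S): max(-31.49, 0) = 0, max(5, 0) = 5, max(19.84, 0) = 19.84
Node u (S = 39.21): V_u = e^(−0.05)·[0.4445·0.0000 + 0.5555·5.0000] = 2.6423
Node d (S = 15.94): V_d = e^(−0.05)·[0.4445·5.0000 + 0.5555·19.8358] = 12.5962
Node 0 (S = 25): V_0 = e^(−0.05)·[0.4445·2.6423 + 0.5555·12.5962] = 7.7736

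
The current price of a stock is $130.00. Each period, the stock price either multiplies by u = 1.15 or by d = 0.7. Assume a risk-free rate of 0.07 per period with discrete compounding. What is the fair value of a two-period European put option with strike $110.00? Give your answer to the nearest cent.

$2.64

Risk-neutral probability p = (1 + 0.07 − 0.7)/(1.15 − 0.7) = 0.3700/0.4500 = 0.8222
Terminal stock prices: S_uu = 171.9, S_ud = 104.6, S_dd = 63.7
Terminal payoffs (K − S): max(-61.92, 0) = 0, max(5.35, 0) = 5.35, max(46.3, 0) = 46.3
Node u (S = 149.5): V_u = 1/1.07·[0.8222·0.0000 + 0.1778·5.3500] = 0.8889
Node d (S = 91): V_d = 1/1.07·[0.8222·5.3500 + 0.1778·46.3000] = 11.8037
Node 0 (S = 130): V_0 = 1/1.07·[0.8222·0.8889 + 0.1778·11.8037] = 2.6442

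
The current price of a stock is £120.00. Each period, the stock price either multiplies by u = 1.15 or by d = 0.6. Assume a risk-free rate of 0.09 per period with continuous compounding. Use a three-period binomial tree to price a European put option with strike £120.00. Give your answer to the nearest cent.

£6.22

Risk-neutral probability p = (e^0.09 − 0.6)/(1.15 − 0.6) = 0.4942/0.5500 = 0.8985
Terminal stock prices: S_uuu = 182.5, S_uud = 95.22, S_udd = 49.68, S_ddd = 25.92
Terminal payoffs (K − S): max(-62.5, 0) = 0, max(24.78, 0) = 24.78, max(70.32, 0) = 70.32, max(94.08, 0) = 94.08
Node uu (S = 158.7): V_uu = e^(−0.09)·[0.8985·0.0000 + 0.1015·24.7800] = 2.2987
Node ud (S = 82.8): V_ud = e^(−0.09)·[0.8985·24.7800 + 0.1015·70.3200] = 26.8717
Node dd (S = 43.2): V_dd = e^(−0.09)·[0.8985·70.3200 + 0.1015·94.0800] = 66.4717
Node u (S = 138): V_u = e^(−0.09)·[0.8985·2.2987 + 0.1015·26.8717] = 4.3804
Node d (S = 72): V_d = e^(−0.09)·[0.8985·26.8717 + 0.1015·66.4717] = 28.2324
Node 0 (S = 120): V_0 = e^(−0.09)·[0.8985·4.3804 + 0.1015·28.2324] = 6.2160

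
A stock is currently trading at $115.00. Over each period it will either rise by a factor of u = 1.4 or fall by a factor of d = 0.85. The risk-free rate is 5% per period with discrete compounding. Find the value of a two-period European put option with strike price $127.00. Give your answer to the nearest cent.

Risk-neutral probability p = (1 + 0.05 − 0.85)/(1.4 − 0.85) = 0.2000/0.5500 = 0.3636
Terminal stock prices: S_uu = 225.4, S_ud = 136.8, S_dd = 83.09
Terminal payoffs (K − S): max(-98.4, 0) = 0, max(-9.85, 0) = 0, max(43.91, 0) = 43.91
Node u (S = 161): V_u = 1/1.05·[0.3636·0.0000 + 0.6364·0.0000] = 0.0000
Node d (S = 97.75): V_d = 1/1.05·[0.3636·0.0000 + 0.6364·43.9125] = 26.6136
Node 0 (S = 115): V_0 = 1/1.05·[0.3636·0.0000 + 0.6364·26.6136] = 16.1295

$16.13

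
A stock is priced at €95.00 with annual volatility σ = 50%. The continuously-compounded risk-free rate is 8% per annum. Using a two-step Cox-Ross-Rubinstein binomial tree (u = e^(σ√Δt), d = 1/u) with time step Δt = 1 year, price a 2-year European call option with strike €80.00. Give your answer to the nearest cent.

€38.13

CRR parameters: u = e^(σ√Δt) = e^(0.5·√1) = 1.6487, d = 1/u = 0.6065
Per-period rate: rΔt = 0.08·1 = 0.08, so R = e^0.08 = 1.0833
Risk-neutral probability p = (e^0.08 − 0.6065)/(1.6487 − 0.6065) = 0.4768/1.0422 = 0.4575
Terminal stock prices: S_uu = 258.2, S_ud = 95, S_dd = 34.95
Terminal payoffs (S − K): max(178.2, 0) = 178.2, max(15, 0) = 15, max(-45.05, 0) = 0
Node u (S = 156.6): V_u = e^(−0.08)·[0.4575·178.2368 + 0.5425·15.0000] = 82.7792
Node d (S = 57.62): V_d = e^(−0.08)·[0.4575·15.0000 + 0.5425·0.0000] = 6.3343
Node 0 (S = 95): V_0 = e^(−0.08)·[0.4575·82.7792 + 0.5425·6.3343] = 38.1288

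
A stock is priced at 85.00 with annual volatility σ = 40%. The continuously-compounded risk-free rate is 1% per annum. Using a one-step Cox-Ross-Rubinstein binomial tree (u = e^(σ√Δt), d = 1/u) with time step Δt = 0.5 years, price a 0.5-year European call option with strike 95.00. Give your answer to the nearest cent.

7.76

CRR parameters: u = e^(σ√Δt) = e^(0.4·√0.5) = 1.3269, d = 1/u = 0.7536
Per-period rate: rΔt = 0.01·0.5 = 0.005, so R = e^0.005 = 1.0050
Risk-neutral probability p = (e^0.005 − 0.7536)/(1.3269 − 0.7536) = 0.2514/0.5733 = 0.4385
Terminal stock prices: S_u = 112.8, S_d = 64.06
Terminal payoffs (S − K): max(17.79, 0) = 17.79, max(-30.94, 0) = 0
Node 0 (S = 85): V_0 = e^(−0.005)·[0.4385·17.7862 + 0.5615·0.0000] = 7.7604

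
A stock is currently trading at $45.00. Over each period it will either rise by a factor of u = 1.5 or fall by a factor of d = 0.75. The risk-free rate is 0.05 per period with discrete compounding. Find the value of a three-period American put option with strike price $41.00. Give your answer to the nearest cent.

Risk-neutral probability p = (1 + 0.05 − 0.75)/(1.5 − 0.75) = 0.3000/0.7500 = 0.4000
Terminal stock prices: S_uuu = 151.9, S_uud = 75.94, S_udd = 37.97, S_ddd = 18.98
Terminal payoffs (K − S): max(-110.9, 0) = 0, max(-34.94, 0) = 0, max(3.031, 0) = 3.031, max(22.02, 0) = 22.02
Node uu (S = 101.2): continuation = 1/1.05·[0.4000·0.0000 + 0.6000·0.0000] = 0.0000; exercise value = 0.0000 ≤ continuation, so V_uu = 0.0000
Node ud (S = 50.62): continuation = 1/1.05·[0.4000·0.0000 + 0.6000·3.0312] = 1.7321; exercise value = 0.0000 ≤ continuation, so V_ud = 1.7321
Node dd (S = 25.31): continuation = 1/1.05·[0.4000·3.0312 + 0.6000·22.0156] = 13.7351; exercise value = 15.6875 > continuation, so V_dd = 15.6875 (exercise)
Node u (S = 67.5): continuation = 1/1.05·[0.4000·0.0000 + 0.6000·1.7321] = 0.9898; exercise value = 0.0000 ≤ continuation, so V_u = 0.9898
Node d (S = 33.75): continuation = 1/1.05·[0.4000·1.7321 + 0.6000·15.6875] = 9.6241; exercise value = 7.2500 ≤ continuation, so V_d = 9.6241
Node 0 (S = 45): continuation = 1/1.05·[0.4000·0.9898 + 0.6000·9.6241] = 5.8766; exercise value = 0.0000 ≤ continuation, so V_0 = 5.8766

$5.88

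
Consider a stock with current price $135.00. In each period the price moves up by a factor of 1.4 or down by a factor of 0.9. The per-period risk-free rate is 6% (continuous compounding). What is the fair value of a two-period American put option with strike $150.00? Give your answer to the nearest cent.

$18.15

Risk-neutral probability p = (e^0.06 − 0.9)/(1.4 − 0.9) = 0.1618/0.5000 = 0.3237
Terminal stock prices: S_uu = 264.6, S_ud = 170.1, S_dd = 109.4
Terminal payoffs (K − S): max(-114.6, 0) = 0, max(-20.1, 0) = 0, max(40.65, 0) = 40.65
Node u (S = 189): continuation = e^(−0.06)·[0.3237·0.0000 + 0.6763·0.0000] = 0.0000; exercise value = 0.0000 ≤ continuation, so V_u = 0.0000
Node d (S = 121.5): continuation = e^(−0.06)·[0.3237·0.0000 + 0.6763·40.6500] = 25.8916; exercise value = 28.5000 > continuation, so V_d = 28.5000 (exercise)
Node 0 (S = 135): continuation = e^(−0.06)·[0.3237·0.0000 + 0.6763·28.5000] = 18.1528; exercise value = 15.0000 ≤ continuation, so V_0 = 18.1528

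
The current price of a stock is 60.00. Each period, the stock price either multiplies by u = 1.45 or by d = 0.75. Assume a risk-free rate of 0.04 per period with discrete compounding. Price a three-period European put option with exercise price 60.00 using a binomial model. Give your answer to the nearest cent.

Risk-neutral probability p = (1 + 0.04 − 0.75)/(1.45 − 0.75) = 0.2900/0.7000 = 0.4143
Terminal stock prices: S_uuu = 182.9, S_uud = 94.61, S_udd = 48.94, S_ddd = 25.31
Terminal payoffs (K − S): max(-122.9, 0) = 0, max(-34.61, 0) = 0, max(11.06, 0) = 11.06, max(34.69, 0) = 34.69
Node uu (S = 126.2): V_uu = 1/1.04·[0.4143·0.0000 + 0.5857·0.0000] = 0.0000
Node ud (S = 65.25): V_ud = 1/1.04·[0.4143·0.0000 + 0.5857·11.0625] = 6.2303
Node dd (S = 33.75): V_dd = 1/1.04·[0.4143·11.0625 + 0.5857·34.6875] = 23.9423
Node u (S = 87): V_u = 1/1.04·[0.4143·0.0000 + 0.5857·6.2303] = 3.5088
Node d (S = 45): V_d = 1/1.04·[0.4143·6.2303 + 0.5857·23.9423] = 15.9658
Node 0 (S = 60): V_0 = 1/1.04·[0.4143·3.5088 + 0.5857·15.9658] = 10.3895

10.39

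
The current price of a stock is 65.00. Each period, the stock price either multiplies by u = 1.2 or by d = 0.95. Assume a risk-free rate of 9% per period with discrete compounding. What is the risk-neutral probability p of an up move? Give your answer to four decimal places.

Risk-neutral probability p = (1 + 0.09 − 0.95)/(1.2 − 0.95) = 0.1400/0.2500 = 0.5600

p = 0.5600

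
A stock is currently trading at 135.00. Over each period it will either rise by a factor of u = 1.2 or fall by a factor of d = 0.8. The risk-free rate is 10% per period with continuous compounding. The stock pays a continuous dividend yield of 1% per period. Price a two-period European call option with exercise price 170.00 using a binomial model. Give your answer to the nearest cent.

Per-period risk-free factor R = e^0.1 = 1.1052; dividend-adjusted growth = e^(0.1−0.01) = 1.0942.
Risk-neutral probability p = (1.0942 − 0.8)/(1.2 − 0.8) = 0.2942/0.4000 = 0.7354
Terminal stock prices: S_uu = 194.4, S_ud = 129.6, S_dd = 86.4
Terminal payoffs (S − K): max(24.4, 0) = 24.4, max(-40.4, 0) = 0, max(-83.6, 0) = 0
Node u (S = 162): V_u = e^(−0.1)·[0.7354·24.4000 + 0.2646·0.0000] = 16.2370
Node d (S = 108): V_d = e^(−0.1)·[0.7354·0.0000 + 0.2646·0.0000] = 0.0000
Node 0 (S = 135): V_0 = e^(−0.1)·[0.7354·16.2370 + 0.2646·0.0000] = 10.8049

10.80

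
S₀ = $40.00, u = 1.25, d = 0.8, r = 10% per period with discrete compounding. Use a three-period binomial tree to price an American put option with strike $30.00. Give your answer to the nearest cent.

$0.40

Risk-neutral probability p = (1 + 0.1 − 0.8)/(1.25 − 0.8) = 0.3000/0.4500 = 0.6667
Terminal stock prices: S_uuu = 78.12, S_uud = 50, S_udd = 32, S_ddd = 20.48
Terminal payoffs (K − S): max(-48.12, 0) = 0, max(-20, 0) = 0, max(-2, 0) = 0, max(9.52, 0) = 9.52
Node uu (S = 62.5): continuation = 1/1.1·[0.6667·0.0000 + 0.3333·0.0000] = 0.0000; exercise value = 0.0000 ≤ continuation, so V_uu = 0.0000
Node ud (S = 40): continuation = 1/1.1·[0.6667·0.0000 + 0.3333·0.0000] = 0.0000; exercise value = 0.0000 ≤ continuation, so V_ud = 0.0000
Node dd (S = 25.6): continuation = 1/1.1·[0.6667·0.0000 + 0.3333·9.5200] = 2.8848; exercise value = 4.4000 > continuation, so V_dd = 4.4000 (exercise)
Node u (S = 50): continuation = 1/1.1·[0.6667·0.0000 + 0.3333·0.0000] = 0.0000; exercise value = 0.0000 ≤ continuation, so V_u = 0.0000
Node d (S = 32): continuation = 1/1.1·[0.6667·0.0000 + 0.3333·4.4000] = 1.3333; exercise value = 0.0000 ≤ continuation, so V_d = 1.3333
Node 0 (S = 40): continuation = 1/1.1·[0.6667·0.0000 + 0.3333·1.3333] = 0.4040; exercise value = 0.0000 ≤ continuation, so V_0 = 0.4040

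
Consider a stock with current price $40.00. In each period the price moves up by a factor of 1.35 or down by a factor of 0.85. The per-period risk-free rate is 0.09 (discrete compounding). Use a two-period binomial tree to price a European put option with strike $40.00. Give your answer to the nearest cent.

$2.53

Risk-neutral probability p = (1 + 0.09 − 0.85)/(1.35 − 0.85) = 0.2400/0.5000 = 0.4800
Terminal stock prices: S_uu = 72.9, S_ud = 45.9, S_dd = 28.9
Terminal payoffs (K − S): max(-32.9, 0) = 0, max(-5.9, 0) = 0, max(11.1, 0) = 11.1
Node u (S = 54): V_u = 1/1.09·[0.4800·0.0000 + 0.5200·0.0000] = 0.0000
Node d (S = 34): V_d = 1/1.09·[0.4800·0.0000 + 0.5200·11.1000] = 5.2954
Node 0 (S = 40): V_0 = 1/1.09·[0.4800·0.0000 + 0.5200·5.2954] = 2.5263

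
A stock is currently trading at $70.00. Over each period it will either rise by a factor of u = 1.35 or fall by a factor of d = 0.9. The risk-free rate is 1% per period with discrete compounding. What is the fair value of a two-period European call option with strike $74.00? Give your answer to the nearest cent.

Risk-neutral probability p = (1 + 0.01 − 0.9)/(1.35 − 0.9) = 0.1100/0.4500 = 0.2444
Terminal stock prices: S_uu = 127.6, S_ud = 85.05, S_dd = 56.7
Terminal payoffs (S − K): max(53.58, 0) = 53.58, max(11.05, 0) = 11.05, max(-17.3, 0) = 0
Node u (S = 94.5): V_u = 1/1.01·[0.2444·53.5750 + 0.7556·11.0500] = 21.2327
Node d (S = 63): V_d = 1/1.01·[0.2444·11.0500 + 0.7556·0.0000] = 2.6744
Node 0 (S = 70): V_0 = 1/1.01·[0.2444·21.2327 + 0.7556·2.6744] = 7.1394

$7.14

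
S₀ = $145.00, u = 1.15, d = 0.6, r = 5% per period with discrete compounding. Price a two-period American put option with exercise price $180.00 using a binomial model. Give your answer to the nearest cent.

Risk-neutral probability p = (1 + 0.05 − 0.6)/(1.15 − 0.6) = 0.4500/0.5500 = 0.8182
Terminal stock prices: S_uu = 191.8, S_ud = 100, S_dd = 52.2
Terminal payoffs (K − S): max(-11.76, 0) = 0, max(79.95, 0) = 79.95, max(127.8, 0) = 127.8
Node u (S = 166.8): continuation = 1/1.05·[0.8182·0.0000 + 0.1818·79.9500] = 13.8442; exercise value = 13.2500 ≤ continuation, so V_u = 13.8442
Node d (S = 87): continuation = 1/1.05·[0.8182·79.9500 + 0.1818·127.8000] = 84.4286; exercise value = 93.0000 > continuation, so V_d = 93.0000 (exercise)
Node 0 (S = 145): continuation = 1/1.05·[0.8182·13.8442 + 0.1818·93.0000] = 26.8916; exercise value = 35.0000 > continuation, so V_0 = 35.0000 (exercise)

$35.00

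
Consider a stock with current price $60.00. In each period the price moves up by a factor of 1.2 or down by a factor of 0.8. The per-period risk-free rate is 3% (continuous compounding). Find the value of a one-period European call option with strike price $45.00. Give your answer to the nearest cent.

Risk-neutral probability p = (e^0.03 − 0.8)/(1.2 − 0.8) = 0.2305/0.4000 = 0.5761
Terminal stock prices: S_u = 72, S_d = 48
Terminal payoffs (S − K): max(27, 0) = 27, max(3, 0) = 3
Node 0 (S = 60): V_0 = e^(−0.03)·[0.5761·27.0000 + 0.4239·3.0000] = 16.3300

$16.33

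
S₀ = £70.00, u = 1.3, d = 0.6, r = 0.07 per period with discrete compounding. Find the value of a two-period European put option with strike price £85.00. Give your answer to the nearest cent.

£17.35

Risk-neutral probability p = (1 + 0.07 − 0.6)/(1.3 − 0.6) = 0.4700/0.7000 = 0.6714
Terminal stock prices: S_uu = 118.3, S_ud = 54.6, S_dd = 25.2
Terminal payoffs (K − S): max(-33.3, 0) = 0, max(30.4, 0) = 30.4, max(59.8, 0) = 59.8
Node u (S = 91): V_u = 1/1.07·[0.6714·0.0000 + 0.3286·30.4000] = 9.3351
Node d (S = 42): V_d = 1/1.07·[0.6714·30.4000 + 0.3286·59.8000] = 37.4393
Node 0 (S = 70): V_0 = 1/1.07·[0.6714·9.3351 + 0.3286·37.4393] = 17.3545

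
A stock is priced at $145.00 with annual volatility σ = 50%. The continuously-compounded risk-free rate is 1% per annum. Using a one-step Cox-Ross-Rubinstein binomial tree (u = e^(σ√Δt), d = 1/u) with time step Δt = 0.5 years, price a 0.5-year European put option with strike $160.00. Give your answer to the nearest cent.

$33.61

CRR parameters: u = e^(σ√Δt) = e^(0.5·√0.5) = 1.4241, d = 1/u = 0.7022
Per-period rate: rΔt = 0.01·0.5 = 0.005, so R = e^0.005 = 1.0050
Risk-neutral probability p = (e^0.005 − 0.7022)/(1.4241 − 0.7022) = 0.3028/0.7219 = 0.4195
Terminal stock prices: S_u = 206.5, S_d = 101.8
Terminal payoffs (K − S): max(-46.5, 0) = 0, max(58.18, 0) = 58.18
Node 0 (S = 145): V_0 = e^(−0.005)·[0.4195·0.0000 + 0.5805·58.1827] = 33.6087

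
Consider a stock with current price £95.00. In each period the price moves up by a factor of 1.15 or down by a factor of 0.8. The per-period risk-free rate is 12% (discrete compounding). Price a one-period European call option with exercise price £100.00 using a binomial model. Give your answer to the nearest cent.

Risk-neutral probability p = (1 + 0.12 − 0.8)/(1.15 − 0.8) = 0.3200/0.3500 = 0.9143
Terminal stock prices: S_u = 109.2, S_d = 76
Terminal payoffs (S − K): max(9.25, 0) = 9.25, max(-24, 0) = 0
Node 0 (S = 95): V_0 = 1/1.12·[0.9143·9.2500 + 0.0857·0.0000] = 7.5510

£7.55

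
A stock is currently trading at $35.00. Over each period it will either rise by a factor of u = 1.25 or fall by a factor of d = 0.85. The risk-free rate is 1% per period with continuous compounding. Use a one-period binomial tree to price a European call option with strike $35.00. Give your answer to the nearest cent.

$3.47

Risk-neutral probability p = (e^0.01 − 0.85)/(1.25 − 0.85) = 0.1601/0.4000 = 0.4001
Terminal stock prices: S_u = 43.75, S_d = 29.75
Terminal payoffs (S − K): max(8.75, 0) = 8.75, max(-5.25, 0) = 0
Node 0 (S = 35): V_0 = e^(−0.01)·[0.4001·8.7500 + 0.5999·0.0000] = 3.4663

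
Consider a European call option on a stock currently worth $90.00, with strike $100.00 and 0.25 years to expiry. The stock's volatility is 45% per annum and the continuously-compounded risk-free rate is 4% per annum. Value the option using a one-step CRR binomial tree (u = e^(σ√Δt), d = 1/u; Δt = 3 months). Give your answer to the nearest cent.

CRR parameters: u = e^(σ√Δt) = e^(0.45·√0.25) = 1.2523, d = 1/u = 0.7985
Per-period rate: rΔt = 0.04·0.25 = 0.01, so R = e^0.01 = 1.0101
Risk-neutral probability p = (e^0.01 − 0.7985)/(1.2523 − 0.7985) = 0.2115/0.4538 = 0.4661
Terminal stock prices: S_u = 112.7, S_d = 71.87
Terminal payoffs (S − K): max(12.71, 0) = 12.71, max(-28.13, 0) = 0
Node 0 (S = 90): V_0 = e^(−0.01)·[0.4661·12.7090 + 0.5339·0.0000] = 5.8652

$5.87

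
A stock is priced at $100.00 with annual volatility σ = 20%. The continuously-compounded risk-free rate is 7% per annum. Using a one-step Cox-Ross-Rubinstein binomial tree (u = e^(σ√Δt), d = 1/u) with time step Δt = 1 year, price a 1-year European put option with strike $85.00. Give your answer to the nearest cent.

$1.08

CRR parameters: u = e^(σ√Δt) = e^(0.2·√1) = 1.2214, d = 1/u = 0.8187
Per-period rate: rΔt = 0.07·1 = 0.07, so R = e^0.07 = 1.0725
Risk-neutral probability p = (e^0.07 − 0.8187)/(1.2214 − 0.8187) = 0.2538/0.4027 = 0.6302
Terminal stock prices: S_u = 122.1, S_d = 81.87
Terminal payoffs (K − S): max(-37.14, 0) = 0, max(3.127, 0) = 3.127
Node 0 (S = 100): V_0 = e^(−0.07)·[0.6302·0.0000 + 0.3698·3.1269] = 1.0781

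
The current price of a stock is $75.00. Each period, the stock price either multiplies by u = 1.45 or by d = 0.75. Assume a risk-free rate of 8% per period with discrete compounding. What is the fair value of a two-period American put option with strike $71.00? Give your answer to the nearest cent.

$7.22

Risk-neutral probability p = (1 + 0.08 − 0.75)/(1.45 − 0.75) = 0.3300/0.7000 = 0.4714
Terminal stock prices: S_uu = 157.7, S_ud = 81.56, S_dd = 42.19
Terminal payoffs (K − S): max(-86.69, 0) = 0, max(-10.56, 0) = 0, max(28.81, 0) = 28.81
Node u (S = 108.8): continuation = 1/1.08·[0.4714·0.0000 + 0.5286·0.0000] = 0.0000; exercise value = 0.0000 ≤ continuation, so V_u = 0.0000
Node d (S = 56.25): continuation = 1/1.08·[0.4714·0.0000 + 0.5286·28.8125] = 14.1014; exercise value = 14.7500 > continuation, so V_d = 14.7500 (exercise)
Node 0 (S = 75): continuation = 1/1.08·[0.4714·0.0000 + 0.5286·14.7500] = 7.2189; exercise value = 0.0000 ≤ continuation, so V_0 = 7.2189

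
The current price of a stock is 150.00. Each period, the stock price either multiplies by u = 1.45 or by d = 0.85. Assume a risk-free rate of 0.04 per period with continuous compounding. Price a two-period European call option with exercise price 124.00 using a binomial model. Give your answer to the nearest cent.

42.24

Risk-neutral probability p = (e^0.04 − 0.85)/(1.45 − 0.85) = 0.1908/0.6000 = 0.3180
Terminal stock prices: S_uu = 315.4, S_ud = 184.9, S_dd = 108.4
Terminal payoffs (S − K): max(191.4, 0) = 191.4, max(60.88, 0) = 60.88, max(-15.63, 0) = 0
Node u (S = 217.5): V_u = e^(−0.04)·[0.3180·191.3750 + 0.6820·60.8750] = 98.3621
Node d (S = 127.5): V_d = e^(−0.04)·[0.3180·60.8750 + 0.6820·0.0000] = 18.6003
Node 0 (S = 150): V_0 = e^(−0.04)·[0.3180·98.3621 + 0.6820·18.6003] = 42.2420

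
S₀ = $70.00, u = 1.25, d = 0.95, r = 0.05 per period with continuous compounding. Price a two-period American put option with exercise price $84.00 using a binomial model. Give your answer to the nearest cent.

Risk-neutral probability p = (e^0.05 − 0.95)/(1.25 − 0.95) = 0.1013/0.3000 = 0.3376
Terminal stock prices: S_uu = 109.4, S_ud = 83.12, S_dd = 63.17
Terminal payoffs (K − S): max(-25.38, 0) = 0, max(0.875, 0) = 0.875, max(20.83, 0) = 20.83
Node u (S = 87.5): continuation = e^(−0.05)·[0.3376·0.0000 + 0.6624·0.8750] = 0.5514; exercise value = 0.0000 ≤ continuation, so V_u = 0.5514
Node d (S = 66.5): continuation = e^(−0.05)·[0.3376·0.8750 + 0.6624·20.8250] = 13.4033; exercise value = 17.5000 > continuation, so V_d = 17.5000 (exercise)
Node 0 (S = 70): continuation = e^(−0.05)·[0.3376·0.5514 + 0.6624·17.5000] = 11.2042; exercise value = 14.0000 > continuation, so V_0 = 14.0000 (exercise)

$14.00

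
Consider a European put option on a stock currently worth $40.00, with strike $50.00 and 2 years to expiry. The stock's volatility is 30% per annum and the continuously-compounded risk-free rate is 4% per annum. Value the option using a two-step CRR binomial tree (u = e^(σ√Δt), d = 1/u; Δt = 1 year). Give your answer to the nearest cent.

CRR parameters: u = e^(σ√Δt) = e^(0.3·√1) = 1.3499, d = 1/u = 0.7408
Per-period rate: rΔt = 0.04·1 = 0.04, so R = e^0.04 = 1.0408
Risk-neutral probability p = (e^0.04 − 0.7408)/(1.3499 − 0.7408) = 0.3000/0.6090 = 0.4926
Terminal stock prices: S_uu = 72.88, S_ud = 40, S_dd = 21.95
Terminal payoffs (K − S): max(-22.88, 0) = 0, max(10, 0) = 10, max(28.05, 0) = 28.05
Node u (S = 53.99): V_u = e^(−0.04)·[0.4926·0.0000 + 0.5074·10.0000] = 4.8754
Node d (S = 29.63): V_d = e^(−0.04)·[0.4926·10.0000 + 0.5074·28.0475] = 18.4067
Node 0 (S = 40): V_0 = e^(−0.04)·[0.4926·4.8754 + 0.5074·18.4067] = 11.2813

$11.28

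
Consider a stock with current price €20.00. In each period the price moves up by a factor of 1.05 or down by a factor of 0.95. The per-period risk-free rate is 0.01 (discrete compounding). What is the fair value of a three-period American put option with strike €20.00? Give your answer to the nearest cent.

Risk-neutral probability p = (1 + 0.01 − 0.95)/(1.05 − 0.95) = 0.0600/0.1000 = 0.6000
Terminal stock prices: S_uuu = 23.15, S_uud = 20.95, S_udd = 18.95, S_ddd = 17.15
Terminal payoffs (K − S): max(-3.153, 0) = 0, max(-0.9475, 0) = 0, max(1.047, 0) = 1.047, max(2.853, 0) = 2.853
Node uu (S = 22.05): continuation = 1/1.01·[0.6000·0.0000 + 0.4000·0.0000] = 0.0000; exercise value = 0.0000 ≤ continuation, so V_uu = 0.0000
Node ud (S = 19.95): continuation = 1/1.01·[0.6000·0.0000 + 0.4000·1.0475] = 0.4149; exercise value = 0.0500 ≤ continuation, so V_ud = 0.4149
Node dd (S = 18.05): continuation = 1/1.01·[0.6000·1.0475 + 0.4000·2.8525] = 1.7520; exercise value = 1.9500 > continuation, so V_dd = 1.9500 (exercise)
Node u (S = 21): continuation = 1/1.01·[0.6000·0.0000 + 0.4000·0.4149] = 0.1643; exercise value = 0.0000 ≤ continuation, so V_u = 0.1643
Node d (S = 19): continuation = 1/1.01·[0.6000·0.4149 + 0.4000·1.9500] = 1.0187; exercise value = 1.0000 ≤ continuation, so V_d = 1.0187
Node 0 (S = 20): continuation = 1/1.01·[0.6000·0.1643 + 0.4000·1.0187] = 0.5011; exercise value = 0.0000 ≤ continuation, so V_0 = 0.5011

€0.50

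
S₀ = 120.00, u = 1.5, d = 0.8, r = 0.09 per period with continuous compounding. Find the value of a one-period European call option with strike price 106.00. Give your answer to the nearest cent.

28.42

Risk-neutral probability p = (e^0.09 − 0.8)/(1.5 − 0.8) = 0.2942/0.7000 = 0.4202
Terminal stock prices: S_u = 180, S_d = 96
Terminal payoffs (S − K): max(74, 0) = 74, max(-10, 0) = 0
Node 0 (S = 120): V_0 = e^(−0.09)·[0.4202·74.0000 + 0.5798·0.0000] = 28.4218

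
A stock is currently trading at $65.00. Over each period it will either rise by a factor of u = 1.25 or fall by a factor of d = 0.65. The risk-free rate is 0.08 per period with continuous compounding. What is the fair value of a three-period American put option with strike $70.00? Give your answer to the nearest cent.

Risk-neutral probability p = (e^0.08 − 0.65)/(1.25 − 0.65) = 0.4333/0.6000 = 0.7221
Terminal stock prices: S_uuu = 127, S_uud = 66.02, S_udd = 34.33, S_ddd = 17.85
Terminal payoffs (K − S): max(-56.95, 0) = 0, max(3.984, 0) = 3.984, max(35.67, 0) = 35.67, max(52.15, 0) = 52.15
Node uu (S = 101.6): continuation = e^(−0.08)·[0.7221·0.0000 + 0.2779·3.9844] = 1.0220; exercise value = 0.0000 ≤ continuation, so V_uu = 1.0220
Node ud (S = 52.81): continuation = e^(−0.08)·[0.7221·3.9844 + 0.2779·35.6719] = 11.8056; exercise value = 17.1875 > continuation, so V_ud = 17.1875 (exercise)
Node dd (S = 27.46): continuation = e^(−0.08)·[0.7221·35.6719 + 0.2779·52.1494] = 37.1556; exercise value = 42.5375 > continuation, so V_dd = 42.5375 (exercise)
Node u (S = 81.25): continuation = e^(−0.08)·[0.7221·1.0220 + 0.2779·17.1875] = 5.0897; exercise value = 0.0000 ≤ continuation, so V_u = 5.0897
Node d (S = 42.25): continuation = e^(−0.08)·[0.7221·17.1875 + 0.2779·42.5375] = 22.3681; exercise value = 27.7500 > continuation, so V_d = 27.7500 (exercise)
Node 0 (S = 65): continuation = e^(−0.08)·[0.7221·5.0897 + 0.2779·27.7500] = 10.5106; exercise value = 5.0000 ≤ continuation, so V_0 = 10.5106

$10.51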